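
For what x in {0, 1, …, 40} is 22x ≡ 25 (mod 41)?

The inverse of 22 mod 41 is 28 (since 22·28 = 616 ≡ 1).
Multiplying both sides by 28: x ≡ 28·25 = 700 ≡ 3 (mod 41).
Check: 22·3 = 66 = 1·41 + 25.

3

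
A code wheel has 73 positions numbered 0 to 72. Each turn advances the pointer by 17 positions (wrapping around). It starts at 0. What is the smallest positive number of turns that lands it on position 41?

11

17⁻¹ ≡ 43 (mod 73) because 17·43 = 731 = 10·73 + 1.
So x ≡ 43·41 = 1763 ≡ 11 (mod 73).
Check: 17·11 = 187 = 2·73 + 41.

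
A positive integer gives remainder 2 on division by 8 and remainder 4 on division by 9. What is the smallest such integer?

58

x ≡ 2 (mod 8) gives x ∈ {2, 10, 18, 26, 34, 42, 50, 58}.
The first of these with x mod 9 = 4 is 58.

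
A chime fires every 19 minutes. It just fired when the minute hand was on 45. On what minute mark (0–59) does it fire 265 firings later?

265·19 = 5035.
5035 = 83·60 + 55, so 5035 mod 60 = 55.
(45 + 55) mod 60 = 40.

40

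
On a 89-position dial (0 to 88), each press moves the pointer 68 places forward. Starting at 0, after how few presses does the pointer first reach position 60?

48

68⁻¹ ≡ 72 (mod 89) because 68·72 = 4896 = 55·89 + 1.
Multiplying both sides by 72: x ≡ 72·60 = 4320 ≡ 48 (mod 89).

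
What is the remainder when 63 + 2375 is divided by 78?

2375 = 30·78 + 35, so 2375 mod 78 = 35.
(63 + 35) mod 78 = 20.

20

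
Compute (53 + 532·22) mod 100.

57

532·22 = 11704.
11704 − 117·100 = 4, so 11704 ≡ 4 (mod 100).
(53 + 4) mod 100 = 57.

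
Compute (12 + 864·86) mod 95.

864·86 = 74304.
74304 − 782·95 = 14, so 74304 ≡ 14 (mod 95).
(12 + 14) mod 95 = 26.

26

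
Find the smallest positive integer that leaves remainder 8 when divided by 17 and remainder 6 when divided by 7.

76

x ≡ 6 (mod 7) gives x ∈ {6, 13, 20, 27, 34, 41, 48, 55, …}.
The first of these with x mod 17 = 8 is 76.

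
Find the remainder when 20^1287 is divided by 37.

6

Square-and-reduce mod 37: 20^1≡20, 20^2≡30, 20^4≡12, 20^8≡33, 20^16≡16, 20^32≡34, 20^64≡9, 20^128≡7, 20^256≡12, 20^512≡33, 20^1024≡16.
1287 = 1 + 2 + 4 + 256 + 1024, so 20^1287 ≡ 20·30·12·12·16 ≡ 6 (mod 37).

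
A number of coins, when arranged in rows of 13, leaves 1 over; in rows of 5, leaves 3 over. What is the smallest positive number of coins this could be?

Since 5·8 ≡ 1 (mod 13), take x = 3 + 5·((1−3)·8 mod 13) = 3 + 5·10 = 53.
Check: 53 mod 13 = 1, 53 mod 5 = 3.

53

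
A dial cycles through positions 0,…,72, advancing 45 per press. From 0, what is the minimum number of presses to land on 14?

45⁻¹ ≡ 13 (mod 73) because 45·13 = 585 = 8·73 + 1.
So x ≡ 13·14 = 182 ≡ 36 (mod 73).
Check: 45·36 = 1620 = 22·73 + 14.

36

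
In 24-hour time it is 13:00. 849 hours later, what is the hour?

Dividing 849 by 24 gives quotient 35 and remainder 9.
(13 + 9) mod 24 = 22.

22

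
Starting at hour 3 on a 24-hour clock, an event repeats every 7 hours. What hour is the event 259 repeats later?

259·7 = 1813.
1813 − 75·24 = 13, so 1813 ≡ 13 (mod 24).
(3 + 13) mod 24 = 16.

16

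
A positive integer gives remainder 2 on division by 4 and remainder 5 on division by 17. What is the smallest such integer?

22

Since 17·1 ≡ 1 (mod 4), take x = 5 + 17·((2−5)·1 mod 4) = 5 + 17·1 = 22.
Check: 22 mod 4 = 2, 22 mod 17 = 5.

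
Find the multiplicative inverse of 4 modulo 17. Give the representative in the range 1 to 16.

13

4·13 = 52 = 3·17 + 1, so 4⁻¹ ≡ 13 (mod 17).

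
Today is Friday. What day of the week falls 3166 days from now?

3166 − 452·7 = 2, so 3166 ≡ 2 (mod 7).
Friday + 2 days → Sunday.

Sunday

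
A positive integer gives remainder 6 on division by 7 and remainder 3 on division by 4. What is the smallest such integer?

27

x ≡ 3 (mod 4) gives x ∈ {3, 7, 11, 15, 19, 23, 27}.
The first of these with x mod 7 = 6 is 27.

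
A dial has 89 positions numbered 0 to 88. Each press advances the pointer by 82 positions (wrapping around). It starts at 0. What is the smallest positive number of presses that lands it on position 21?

86

The inverse of 82 mod 89 is 38 (since 82·38 = 3116 ≡ 1).
Multiplying both sides by 38: x ≡ 38·21 = 798 ≡ 86 (mod 89).
Check: 82·86 = 7052 = 79·89 + 21.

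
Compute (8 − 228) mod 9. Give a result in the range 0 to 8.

Dividing 228 by 9 gives quotient 25 and remainder 3.
(8 − 3) mod 9 = 5.

5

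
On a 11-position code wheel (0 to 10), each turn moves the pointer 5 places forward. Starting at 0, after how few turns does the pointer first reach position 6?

10

The inverse of 5 mod 11 is 9 (since 5·9 = 45 ≡ 1).
Multiplying both sides by 9: x ≡ 9·6 = 54 ≡ 10 (mod 11).
Check: 5·10 = 50 = 4·11 + 6.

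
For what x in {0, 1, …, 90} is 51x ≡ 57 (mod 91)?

The inverse of 51 mod 91 is 25 (since 51·25 = 1275 ≡ 1).
Multiplying both sides by 25: x ≡ 25·57 = 1425 ≡ 60 (mod 91).
Check: 51·60 = 3060 = 33·91 + 57.

60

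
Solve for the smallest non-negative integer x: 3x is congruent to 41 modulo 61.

34

3⁻¹ ≡ 41 (mod 61) because 3·41 = 123 = 2·61 + 1.
So x ≡ 41·41 = 1681 ≡ 34 (mod 61).
Check: 3·34 = 102 = 1·61 + 41.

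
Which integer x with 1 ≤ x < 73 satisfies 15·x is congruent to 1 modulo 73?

39

73 = 4·15 + 13
15 = 1·13 + 2
13 = 6·2 + 1
2 = 2·1 + 0
Back-substituting gives 15·39 ≡ 1 (mod 73).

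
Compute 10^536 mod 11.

1

By repeated squaring mod 11: 10^1≡10, 10^2≡1, 10^4≡1, 10^8≡1, 10^16≡1, 10^32≡1, 10^64≡1, 10^128≡1, 10^256≡1, 10^512≡1.
536 = 8 + 16 + 512, so 10^536 ≡ 1·1·1 ≡ 1 (mod 11).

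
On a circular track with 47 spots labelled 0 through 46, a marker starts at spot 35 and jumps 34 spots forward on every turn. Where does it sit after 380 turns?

380·34 = 12920.
12920 mod 47 = 42 (since 274·47 = 12878).
(35 + 42) mod 47 = 30.

30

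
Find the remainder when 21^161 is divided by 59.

36

Successive squares of 21 mod 59: 21^1≡21, 21^2≡28, 21^4≡17, 21^8≡53, 21^16≡36, 21^32≡57, 21^64≡4, 21^128≡16.
Since 161 = 1 + 32 + 128 in binary, 21^161 ≡ 21·57·16 ≡ 36 (mod 59).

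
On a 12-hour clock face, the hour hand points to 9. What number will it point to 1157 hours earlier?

1157 = 96·12 + 5, so 1157 mod 12 = 5.
9 − 5 → 4 on a 12-hour dial.

4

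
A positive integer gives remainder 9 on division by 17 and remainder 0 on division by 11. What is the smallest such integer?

Since 11·14 ≡ 1 (mod 17), take x = 0 + 11·((9−0)·14 mod 17) = 0 + 11·7 = 77.
Check: 77 mod 17 = 9, 77 mod 11 = 0.

77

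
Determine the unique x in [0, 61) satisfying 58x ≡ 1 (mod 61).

The inverse of 58 mod 61 is 20 (since 58·20 = 1160 ≡ 1).
Multiplying both sides by 20: x ≡ 20·1 = 20 ≡ 20 (mod 61).

20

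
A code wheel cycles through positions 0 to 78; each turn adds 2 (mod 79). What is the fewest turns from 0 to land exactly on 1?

40

79 = 39·2 + 1
2 = 2·1 + 0
Back-substituting gives 2·40 ≡ 1 (mod 79).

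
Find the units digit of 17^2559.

Last digits of 7^n: 7, 9, 3, 1 (period 4).
2559 leaves remainder 3 on division by 4, so 17^2559 ends in 3.

3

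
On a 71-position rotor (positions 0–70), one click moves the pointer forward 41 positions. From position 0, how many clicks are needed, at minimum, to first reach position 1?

41·26 = 1066 = 15·71 + 1, so 41⁻¹ ≡ 26 (mod 71).

26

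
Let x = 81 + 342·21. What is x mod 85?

38

342·21 = 7182.
7182 mod 85 = 42 (since 84·85 = 7140).
(81 + 42) mod 85 = 38.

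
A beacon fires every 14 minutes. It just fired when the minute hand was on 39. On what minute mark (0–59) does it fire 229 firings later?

5

229·14 = 3206.
3206 = 53·60 + 26, so 3206 mod 60 = 26.
(39 + 26) mod 60 = 5.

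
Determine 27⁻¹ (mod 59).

59 = 2·27 + 5
27 = 5·5 + 2
5 = 2·2 + 1
2 = 2·1 + 0
Back-substituting gives 27·35 ≡ 1 (mod 59).

35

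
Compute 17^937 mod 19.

17

By repeated squaring mod 19: 17^1≡17, 17^2≡4, 17^4≡16, 17^8≡9, 17^16≡5, 17^32≡6, 17^64≡17, 17^128≡4, 17^256≡16, 17^512≡9.
Since 937 = 1 + 8 + 32 + 128 + 256 + 512 in binary, 17^937 ≡ 17·9·6·4·16·9 ≡ 17 (mod 19).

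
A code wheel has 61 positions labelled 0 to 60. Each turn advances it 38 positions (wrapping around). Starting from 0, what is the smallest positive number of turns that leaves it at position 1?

53

38·53 = 2014 = 33·61 + 1, so 38⁻¹ ≡ 53 (mod 61).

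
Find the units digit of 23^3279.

7

Last digits of 3^n: 3, 9, 7, 1 (period 4).
3279 leaves remainder 3 on division by 4, so 23^3279 ends in 7.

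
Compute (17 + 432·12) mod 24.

432·12 = 5184.
Dividing 5184 by 24 gives quotient 216 and remainder 0.
(17 + 0) mod 24 = 17.

17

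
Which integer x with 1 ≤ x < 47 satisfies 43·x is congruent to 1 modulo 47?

35

47 = 1·43 + 4
43 = 10·4 + 3
4 = 1·3 + 1
3 = 3·1 + 0
Back-substituting gives 43·35 ≡ 1 (mod 47).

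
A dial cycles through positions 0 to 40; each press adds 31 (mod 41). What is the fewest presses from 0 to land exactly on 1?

4

41 = 1·31 + 10
31 = 3·10 + 1
10 = 10·1 + 0
Back-substituting gives 31·4 ≡ 1 (mod 41).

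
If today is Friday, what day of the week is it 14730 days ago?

14730 = 2104·7 + 2, so 14730 mod 7 = 2.
Friday − 2 days → Wednesday.

Wednesday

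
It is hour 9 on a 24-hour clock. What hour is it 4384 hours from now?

Dividing 4384 by 24 gives quotient 182 and remainder 16.
(9 + 16) mod 24 = 1.

1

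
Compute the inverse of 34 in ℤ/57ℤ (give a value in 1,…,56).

52

57 = 1·34 + 23
34 = 1·23 + 11
23 = 2·11 + 1
11 = 11·1 + 0
Back-substituting gives 34·52 ≡ 1 (mod 57).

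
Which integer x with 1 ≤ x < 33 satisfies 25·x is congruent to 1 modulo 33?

4

25·4 = 100 = 3·33 + 1, so 25⁻¹ ≡ 4 (mod 33).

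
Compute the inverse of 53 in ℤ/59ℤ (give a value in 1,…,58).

49

59 = 1·53 + 6
53 = 8·6 + 5
6 = 1·5 + 1
5 = 5·1 + 0
Back-substituting gives 53·49 ≡ 1 (mod 59).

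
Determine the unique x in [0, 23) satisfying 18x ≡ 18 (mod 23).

1

18⁻¹ ≡ 9 (mod 23) because 18·9 = 162 = 7·23 + 1.
So x ≡ 9·18 = 162 ≡ 1 (mod 23).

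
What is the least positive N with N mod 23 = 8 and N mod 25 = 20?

445

x ≡ 8 (mod 23) gives x ∈ {8, 31, 54, 77, 100, 123, 146, 169, …}.
The first of these with x mod 25 = 20 is 445.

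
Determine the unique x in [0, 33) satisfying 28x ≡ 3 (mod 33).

6

The inverse of 28 mod 33 is 13 (since 28·13 = 364 ≡ 1).
So x ≡ 13·3 = 39 ≡ 6 (mod 33).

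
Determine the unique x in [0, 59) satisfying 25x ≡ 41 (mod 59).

4

25⁻¹ ≡ 26 (mod 59) because 25·26 = 650 = 11·59 + 1.
So x ≡ 26·41 = 1066 ≡ 4 (mod 59).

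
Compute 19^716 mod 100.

Successive squares of 19 mod 100: 19^1≡19, 19^2≡61, 19^4≡21, 19^8≡41, 19^16≡81, 19^32≡61, 19^64≡21, 19^128≡41, 19^256≡81, 19^512≡61.
716 = 4 + 8 + 64 + 128 + 512, so 19^716 ≡ 21·41·21·41·61 ≡ 81 (mod 100).

81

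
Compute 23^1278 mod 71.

30

By repeated squaring mod 71: 23^1≡23, 23^2≡32, 23^4≡30, 23^8≡48, 23^16≡32, 23^32≡30, 23^64≡48, 23^128≡32, 23^256≡30, 23^512≡48, 23^1024≡32.
1278 = 2 + 4 + 8 + 16 + 32 + 64 + 128 + 1024, so 23^1278 ≡ 32·30·48·32·30·48·32·32 ≡ 30 (mod 71).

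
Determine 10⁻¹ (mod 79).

8

10·8 = 80 = 1·79 + 1, so 10⁻¹ ≡ 8 (mod 79).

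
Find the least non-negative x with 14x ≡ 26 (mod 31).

24

The inverse of 14 mod 31 is 20 (since 14·20 = 280 ≡ 1).
So x ≡ 20·26 = 520 ≡ 24 (mod 31).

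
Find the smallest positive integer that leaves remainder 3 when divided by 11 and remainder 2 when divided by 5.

47

x ≡ 2 (mod 5) gives x ∈ {2, 7, 12, 17, 22, 27, 32, 37, …}.
The first of these with x mod 11 = 3 is 47.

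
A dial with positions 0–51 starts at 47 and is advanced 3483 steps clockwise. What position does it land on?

3483 = 66·52 + 51, so 3483 mod 52 = 51.
(47 + 51) mod 52 = 46.

46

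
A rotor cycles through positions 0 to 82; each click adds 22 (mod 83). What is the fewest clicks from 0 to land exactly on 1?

34

83 = 3·22 + 17
22 = 1·17 + 5
17 = 3·5 + 2
5 = 2·2 + 1
2 = 2·1 + 0
Back-substituting gives 22·34 ≡ 1 (mod 83).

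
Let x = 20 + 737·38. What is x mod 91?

89

737·38 = 28006.
28006 mod 91 = 69 (since 307·91 = 27937).
(20 + 69) mod 91 = 89.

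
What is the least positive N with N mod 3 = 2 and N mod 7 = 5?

x ≡ 2 (mod 3) gives x ∈ {2, 5}.
The first of these with x mod 7 = 5 is 5.

5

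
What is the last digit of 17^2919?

The units digit of 17^n cycles with period 4: 7, 9, 3, 1, …
2919 mod 4 = 3, so the last digit matches 7^3 = 3.

3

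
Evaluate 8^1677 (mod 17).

Square-and-reduce mod 17: 8^1≡8, 8^2≡13, 8^4≡16, 8^8≡1, 8^16≡1, 8^32≡1, 8^64≡1, 8^128≡1, 8^256≡1, 8^512≡1, 8^1024≡1.
Since 1677 = 1 + 4 + 8 + 128 + 512 + 1024 in binary, 8^1677 ≡ 8·16·1·1·1·1 ≡ 9 (mod 17).

9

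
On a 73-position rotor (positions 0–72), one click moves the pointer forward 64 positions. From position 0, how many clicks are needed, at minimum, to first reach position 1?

8

64·8 = 512 = 7·73 + 1, so 64⁻¹ ≡ 8 (mod 73).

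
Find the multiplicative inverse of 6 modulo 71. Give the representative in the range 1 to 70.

12

6·12 = 72 = 1·71 + 1, so 6⁻¹ ≡ 12 (mod 71).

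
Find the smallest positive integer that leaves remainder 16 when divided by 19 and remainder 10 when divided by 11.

54

x ≡ 10 (mod 11) gives x ∈ {10, 21, 32, 43, 54}.
The first of these with x mod 19 = 16 is 54.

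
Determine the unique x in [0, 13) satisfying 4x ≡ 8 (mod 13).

2

The inverse of 4 mod 13 is 10 (since 4·10 = 40 ≡ 1).
So x ≡ 10·8 = 80 ≡ 2 (mod 13).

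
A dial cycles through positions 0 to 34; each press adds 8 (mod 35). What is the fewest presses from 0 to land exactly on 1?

22

35 = 4·8 + 3
8 = 2·3 + 2
3 = 1·2 + 1
2 = 2·1 + 0
Back-substituting gives 8·22 ≡ 1 (mod 35).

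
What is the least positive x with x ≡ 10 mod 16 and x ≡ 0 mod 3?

42

Since 3·11 ≡ 1 (mod 16), take x = 0 + 3·((10−0)·11 mod 16) = 0 + 3·14 = 42.
Check: 42 mod 16 = 10, 42 mod 3 = 0.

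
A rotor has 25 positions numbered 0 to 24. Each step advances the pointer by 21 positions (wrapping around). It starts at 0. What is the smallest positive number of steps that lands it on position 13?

3

The inverse of 21 mod 25 is 6 (since 21·6 = 126 ≡ 1).
Multiplying both sides by 6: x ≡ 6·13 = 78 ≡ 3 (mod 25).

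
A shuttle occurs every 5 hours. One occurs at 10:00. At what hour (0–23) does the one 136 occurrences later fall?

136·5 = 680.
680 − 28·24 = 8, so 680 ≡ 8 (mod 24).
(10 + 8) mod 24 = 18.

18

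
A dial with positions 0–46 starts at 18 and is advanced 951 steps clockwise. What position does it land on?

951 = 20·47 + 11, so 951 mod 47 = 11.
(18 + 11) mod 47 = 29.

29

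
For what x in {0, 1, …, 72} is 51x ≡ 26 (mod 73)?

The inverse of 51 mod 73 is 63 (since 51·63 = 3213 ≡ 1).
So x ≡ 63·26 = 1638 ≡ 32 (mod 73).

32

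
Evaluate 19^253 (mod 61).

Successive squares of 19 mod 61: 19^1≡19, 19^2≡56, 19^4≡25, 19^8≡15, 19^16≡42, 19^32≡56, 19^64≡25, 19^128≡15.
253 = 1 + 4 + 8 + 16 + 32 + 64 + 128, so 19^253 ≡ 19·25·15·42·56·25·15 ≡ 49 (mod 61).

49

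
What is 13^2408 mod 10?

The units digit of 13^n cycles with period 4: 3, 9, 7, 1, …
2408 leaves remainder 0 on division by 4, so 13^2408 ends in 1.

1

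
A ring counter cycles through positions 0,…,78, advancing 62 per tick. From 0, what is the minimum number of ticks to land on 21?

The inverse of 62 mod 79 is 65 (since 62·65 = 4030 ≡ 1).
So x ≡ 65·21 = 1365 ≡ 22 (mod 79).

22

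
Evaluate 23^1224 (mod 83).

Successive squares of 23 mod 83: 23^1≡23, 23^2≡31, 23^4≡48, 23^8≡63, 23^16≡68, 23^32≡59, 23^64≡78, 23^128≡25, 23^256≡44, 23^512≡27, 23^1024≡65.
1224 = 8 + 64 + 128 + 1024, so 23^1224 ≡ 63·78·25·65 ≡ 69 (mod 83).

69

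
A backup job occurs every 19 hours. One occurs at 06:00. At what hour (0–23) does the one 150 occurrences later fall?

150·19 = 2850.
2850 = 118·24 + 18, so 2850 mod 24 = 18.
(6 + 18) mod 24 = 0.

0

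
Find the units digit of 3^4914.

Powers of 3 mod 10 repeat with period 4: 3, 9, 7, 1.
4914 leaves remainder 2 on division by 4, so 3^4914 ends in 9.

9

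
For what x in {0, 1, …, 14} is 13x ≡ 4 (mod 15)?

The inverse of 13 mod 15 is 7 (since 13·7 = 91 ≡ 1).
Multiplying both sides by 7: x ≡ 7·4 = 28 ≡ 13 (mod 15).

13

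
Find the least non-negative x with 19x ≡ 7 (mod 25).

The inverse of 19 mod 25 is 4 (since 19·4 = 76 ≡ 1).
So x ≡ 4·7 = 28 ≡ 3 (mod 25).

3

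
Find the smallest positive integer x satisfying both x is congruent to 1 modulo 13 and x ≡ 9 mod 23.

170

x ≡ 1 (mod 13) gives x ∈ {1, 14, 27, 40, 53, 66, 79, 92, …}.
The first of these with x mod 23 = 9 is 170.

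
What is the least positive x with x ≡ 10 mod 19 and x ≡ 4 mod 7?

x ≡ 4 (mod 7) gives x ∈ {4, 11, 18, 25, 32, 39, 46, 53, …}.
The first of these with x mod 19 = 10 is 67.

67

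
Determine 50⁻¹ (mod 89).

89 = 1·50 + 39
50 = 1·39 + 11
39 = 3·11 + 6
11 = 1·6 + 5
6 = 1·5 + 1
5 = 5·1 + 0
Back-substituting gives 50·73 ≡ 1 (mod 89).

73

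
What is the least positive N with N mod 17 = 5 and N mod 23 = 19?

226

Since 23·3 ≡ 1 (mod 17), take x = 19 + 23·((5−19)·3 mod 17) = 19 + 23·9 = 226.
Check: 226 mod 17 = 5, 226 mod 23 = 19.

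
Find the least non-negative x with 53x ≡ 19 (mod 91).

45

The inverse of 53 mod 91 is 79 (since 53·79 = 4187 ≡ 1).
Multiplying both sides by 79: x ≡ 79·19 = 1501 ≡ 45 (mod 91).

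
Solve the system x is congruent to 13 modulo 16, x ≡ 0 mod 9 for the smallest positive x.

45

x ≡ 0 (mod 9) gives x ∈ {0, 9, 18, 27, 36, 45}.
The first of these with x mod 16 = 13 is 45.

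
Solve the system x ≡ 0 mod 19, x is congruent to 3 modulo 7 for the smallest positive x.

38

x ≡ 3 (mod 7) gives x ∈ {3, 10, 17, 24, 31, 38}.
The first of these with x mod 19 = 0 is 38.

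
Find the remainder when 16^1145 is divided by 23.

16

Square-and-reduce mod 23: 16^1≡16, 16^2≡3, 16^4≡9, 16^8≡12, 16^16≡6, 16^32≡13, 16^64≡8, 16^128≡18, 16^256≡2, 16^512≡4, 16^1024≡16.
1145 = 1 + 8 + 16 + 32 + 64 + 1024, so 16^1145 ≡ 16·12·6·13·8·16 ≡ 16 (mod 23).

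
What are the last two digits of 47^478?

Successive squares of 47 mod 100: 47^1≡47, 47^2≡9, 47^4≡81, 47^8≡61, 47^16≡21, 47^32≡41, 47^64≡81, 47^128≡61, 47^256≡21.
Since 478 = 2 + 4 + 8 + 16 + 64 + 128 + 256 in binary, 47^478 ≡ 9·81·61·21·81·61·21 ≡ 89 (mod 100).

89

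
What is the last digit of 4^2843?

Powers of 4 mod 10 repeat with period 2: 4, 6.
2843 leaves remainder 1 on division by 2, so 4^2843 ends in 4.

4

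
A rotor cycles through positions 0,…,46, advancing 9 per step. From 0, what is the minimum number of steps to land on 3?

16

9⁻¹ ≡ 21 (mod 47) because 9·21 = 189 = 4·47 + 1.
Multiplying both sides by 21: x ≡ 21·3 = 63 ≡ 16 (mod 47).
Check: 9·16 = 144 = 3·47 + 3.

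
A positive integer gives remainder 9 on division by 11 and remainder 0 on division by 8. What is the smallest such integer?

x ≡ 0 (mod 8) gives x ∈ {0, 8, 16, 24, 32, 40, 48, 56, …}.
The first of these with x mod 11 = 9 is 64.

64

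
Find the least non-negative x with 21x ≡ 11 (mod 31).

21⁻¹ ≡ 3 (mod 31) because 21·3 = 63 = 2·31 + 1.
So x ≡ 3·11 = 33 ≡ 2 (mod 31).

2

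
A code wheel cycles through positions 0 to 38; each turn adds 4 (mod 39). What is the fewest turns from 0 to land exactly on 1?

10

39 = 9·4 + 3
4 = 1·3 + 1
3 = 3·1 + 0
Back-substituting gives 4·10 ≡ 1 (mod 39).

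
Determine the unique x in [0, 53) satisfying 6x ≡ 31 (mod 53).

14

6⁻¹ ≡ 9 (mod 53) because 6·9 = 54 = 1·53 + 1.
Multiplying both sides by 9: x ≡ 9·31 = 279 ≡ 14 (mod 53).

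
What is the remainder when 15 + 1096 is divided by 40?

1096 mod 40 = 16 (since 27·40 = 1080).
(15 + 16) mod 40 = 31.

31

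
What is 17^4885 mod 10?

Powers of 7 mod 10 repeat with period 4: 7, 9, 3, 1.
4885 mod 4 = 1, so the last digit matches 7^1 = 7.

7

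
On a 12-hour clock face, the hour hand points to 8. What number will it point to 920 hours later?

920 − 76·12 = 8, so 920 ≡ 8 (mod 12).
8 + 8 → 4 on a 12-hour dial.

4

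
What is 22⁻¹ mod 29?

29 = 1·22 + 7
22 = 3·7 + 1
7 = 7·1 + 0
Back-substituting gives 22·4 ≡ 1 (mod 29).

4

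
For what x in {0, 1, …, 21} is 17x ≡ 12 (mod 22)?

2

The inverse of 17 mod 22 is 13 (since 17·13 = 221 ≡ 1).
So x ≡ 13·12 = 156 ≡ 2 (mod 22).
Check: 17·2 = 34 = 1·22 + 12.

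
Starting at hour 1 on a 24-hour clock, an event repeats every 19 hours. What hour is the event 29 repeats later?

29·19 = 551.
Dividing 551 by 24 gives quotient 22 and remainder 23.
(1 + 23) mod 24 = 0.

0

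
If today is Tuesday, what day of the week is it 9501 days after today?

Thursday

Dividing 9501 by 7 gives quotient 1357 and remainder 2.
Tuesday + 2 days → Thursday.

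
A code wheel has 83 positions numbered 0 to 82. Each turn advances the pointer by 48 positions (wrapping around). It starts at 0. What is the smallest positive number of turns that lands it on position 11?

48⁻¹ ≡ 64 (mod 83) because 48·64 = 3072 = 37·83 + 1.
So x ≡ 64·11 = 704 ≡ 40 (mod 83).

40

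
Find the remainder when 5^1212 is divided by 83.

Successive squares of 5 mod 83: 5^1≡5, 5^2≡25, 5^4≡44, 5^8≡27, 5^16≡65, 5^32≡75, 5^64≡64, 5^128≡29, 5^256≡11, 5^512≡38, 5^1024≡33.
Since 1212 = 4 + 8 + 16 + 32 + 128 + 1024 in binary, 5^1212 ≡ 44·27·65·75·29·33 ≡ 64 (mod 83).

64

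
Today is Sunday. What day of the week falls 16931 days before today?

16931 = 2418·7 + 5, so 16931 mod 7 = 5.
Sunday − 5 days → Tuesday.

Tuesday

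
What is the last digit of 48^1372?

6

Last digits of 8^n: 8, 4, 2, 6 (period 4).
1372 leaves remainder 0 on division by 4, so 48^1372 ends in 6.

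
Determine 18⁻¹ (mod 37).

35

18·35 = 630 = 17·37 + 1, so 18⁻¹ ≡ 35 (mod 37).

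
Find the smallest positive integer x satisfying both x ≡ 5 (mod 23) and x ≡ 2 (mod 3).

Since 3·8 ≡ 1 (mod 23), take x = 2 + 3·((5−2)·8 mod 23) = 2 + 3·1 = 5.
Check: 5 mod 23 = 5, 5 mod 3 = 2.

5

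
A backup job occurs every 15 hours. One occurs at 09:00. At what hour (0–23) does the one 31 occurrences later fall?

31·15 = 465.
465 mod 24 = 9 (since 19·24 = 456).
(9 + 9) mod 24 = 18.

18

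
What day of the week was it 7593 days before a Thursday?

7593 mod 7 = 5 (since 1084·7 = 7588).
Thursday − 5 days → Saturday.

Saturday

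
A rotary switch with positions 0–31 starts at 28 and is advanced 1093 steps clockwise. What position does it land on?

1093 − 34·32 = 5, so 1093 ≡ 5 (mod 32).
(28 + 5) mod 32 = 1.

1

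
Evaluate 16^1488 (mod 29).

Square-and-reduce mod 29: 16^1≡16, 16^2≡24, 16^4≡25, 16^8≡16, 16^16≡24, 16^32≡25, 16^64≡16, 16^128≡24, 16^256≡25, 16^512≡16, 16^1024≡24.
Since 1488 = 16 + 64 + 128 + 256 + 1024 in binary, 16^1488 ≡ 24·16·24·25·24 ≡ 25 (mod 29).

25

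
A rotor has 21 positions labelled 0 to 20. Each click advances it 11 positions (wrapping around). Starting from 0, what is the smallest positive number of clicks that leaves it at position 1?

11·2 = 22 = 1·21 + 1, so 11⁻¹ ≡ 2 (mod 21).

2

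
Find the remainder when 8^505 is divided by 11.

Square-and-reduce mod 11: 8^1≡8, 8^2≡9, 8^4≡4, 8^8≡5, 8^16≡3, 8^32≡9, 8^64≡4, 8^128≡5, 8^256≡3.
Since 505 = 1 + 8 + 16 + 32 + 64 + 128 + 256 in binary, 8^505 ≡ 8·5·3·9·4·5·3 ≡ 10 (mod 11).

10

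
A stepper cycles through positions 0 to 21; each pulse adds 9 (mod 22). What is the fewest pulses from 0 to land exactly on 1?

5

22 = 2·9 + 4
9 = 2·4 + 1
4 = 4·1 + 0
Back-substituting gives 9·5 ≡ 1 (mod 22).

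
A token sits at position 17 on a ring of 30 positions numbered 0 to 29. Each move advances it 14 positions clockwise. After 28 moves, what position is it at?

28·14 = 392.
392 = 13·30 + 2, so 392 mod 30 = 2.
(17 + 2) mod 30 = 19.

19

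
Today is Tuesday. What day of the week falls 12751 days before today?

12751 = 1821·7 + 4, so 12751 mod 7 = 4.
Tuesday − 4 days → Friday.

Friday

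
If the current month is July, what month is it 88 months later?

Dividing 88 by 12 gives quotient 7 and remainder 4.
July + 4 months → November.

November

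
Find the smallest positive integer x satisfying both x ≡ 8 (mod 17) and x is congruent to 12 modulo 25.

x ≡ 8 (mod 17) gives x ∈ {8, 25, 42, 59, 76, 93, 110, 127, …}.
The first of these with x mod 25 = 12 is 212.

212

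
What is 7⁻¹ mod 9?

7·4 = 28 = 3·9 + 1, so 7⁻¹ ≡ 4 (mod 9).

4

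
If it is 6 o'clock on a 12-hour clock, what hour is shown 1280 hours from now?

2

Dividing 1280 by 12 gives quotient 106 and remainder 8.
6 + 8 → 2 on a 12-hour dial.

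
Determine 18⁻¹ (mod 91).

86

91 = 5·18 + 1
18 = 18·1 + 0
Back-substituting gives 18·86 ≡ 1 (mod 91).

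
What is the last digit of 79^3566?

1

The units digit of 79^n cycles with period 2: 9, 1, …
3566 mod 2 = 0, so the last digit matches 9^2 = 1.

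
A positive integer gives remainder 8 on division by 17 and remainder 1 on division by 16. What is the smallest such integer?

161

x ≡ 1 (mod 16) gives x ∈ {1, 17, 33, 49, 65, 81, 97, 113, …}.
The first of these with x mod 17 = 8 is 161.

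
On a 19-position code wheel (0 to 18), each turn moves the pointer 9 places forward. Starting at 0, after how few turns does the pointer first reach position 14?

9⁻¹ ≡ 17 (mod 19) because 9·17 = 153 = 8·19 + 1.
So x ≡ 17·14 = 238 ≡ 10 (mod 19).

10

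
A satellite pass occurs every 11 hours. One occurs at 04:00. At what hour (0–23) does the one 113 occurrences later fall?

23

113·11 = 1243.
1243 mod 24 = 19 (since 51·24 = 1224).
(4 + 19) mod 24 = 23.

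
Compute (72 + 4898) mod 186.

4898 = 26·186 + 62, so 4898 mod 186 = 62.
(72 + 62) mod 186 = 134.

134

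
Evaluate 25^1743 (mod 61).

By repeated squaring mod 61: 25^1≡25, 25^2≡15, 25^4≡42, 25^8≡56, 25^16≡25, 25^32≡15, 25^64≡42, 25^128≡56, 25^256≡25, 25^512≡15, 25^1024≡42.
Since 1743 = 1 + 2 + 4 + 8 + 64 + 128 + 512 + 1024 in binary, 25^1743 ≡ 25·15·42·56·42·56·15·42 ≡ 9 (mod 61).

9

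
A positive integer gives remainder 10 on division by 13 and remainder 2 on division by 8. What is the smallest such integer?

10

x ≡ 2 (mod 8) gives x ∈ {2, 10}.
The first of these with x mod 13 = 10 is 10.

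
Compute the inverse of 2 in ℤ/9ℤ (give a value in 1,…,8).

5

2·5 = 10 = 1·9 + 1, so 2⁻¹ ≡ 5 (mod 9).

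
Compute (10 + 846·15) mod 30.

10

846·15 = 12690.
12690 mod 30 = 0 (since 423·30 = 12690).
(10 + 0) mod 30 = 10.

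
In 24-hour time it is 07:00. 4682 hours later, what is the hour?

9

4682 − 195·24 = 2, so 4682 ≡ 2 (mod 24).
(7 + 2) mod 24 = 9.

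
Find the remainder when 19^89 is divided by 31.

18

Successive squares of 19 mod 31: 19^1≡19, 19^2≡20, 19^4≡28, 19^8≡9, 19^16≡19, 19^32≡20, 19^64≡28.
89 = 1 + 8 + 16 + 64, so 19^89 ≡ 19·9·19·28 ≡ 18 (mod 31).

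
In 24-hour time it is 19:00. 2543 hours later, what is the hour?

18

2543 = 105·24 + 23, so 2543 mod 24 = 23.
(19 + 23) mod 24 = 18.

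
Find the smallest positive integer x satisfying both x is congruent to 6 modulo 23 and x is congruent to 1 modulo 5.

Since 5·14 ≡ 1 (mod 23), take x = 1 + 5·((6−1)·14 mod 23) = 1 + 5·1 = 6.
Check: 6 mod 23 = 6, 6 mod 5 = 1.

6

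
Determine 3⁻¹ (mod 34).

23

34 = 11·3 + 1
3 = 3·1 + 0
Back-substituting gives 3·23 ≡ 1 (mod 34).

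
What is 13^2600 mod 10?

Last digits of 3^n: 3, 9, 7, 1 (period 4).
2600 mod 4 = 0, so the last digit matches 3^4 = 1.

1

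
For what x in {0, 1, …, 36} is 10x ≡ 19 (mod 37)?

13

The inverse of 10 mod 37 is 26 (since 10·26 = 260 ≡ 1).
Multiplying both sides by 26: x ≡ 26·19 = 494 ≡ 13 (mod 37).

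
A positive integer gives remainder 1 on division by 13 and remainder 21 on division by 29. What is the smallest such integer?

79

Since 29·9 ≡ 1 (mod 13), take x = 21 + 29·((1−21)·9 mod 13) = 21 + 29·2 = 79.
Check: 79 mod 13 = 1, 79 mod 29 = 21.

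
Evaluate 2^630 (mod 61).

Successive squares of 2 mod 61: 2^1≡2, 2^2≡4, 2^4≡16, 2^8≡12, 2^16≡22, 2^32≡57, 2^64≡16, 2^128≡12, 2^256≡22, 2^512≡57.
630 = 2 + 4 + 16 + 32 + 64 + 512, so 2^630 ≡ 4·16·22·57·16·57 ≡ 60 (mod 61).

60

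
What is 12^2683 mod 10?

Powers of 2 mod 10 repeat with period 4: 2, 4, 8, 6.
2683 mod 4 = 3, so the last digit matches 2^3 = 8.

8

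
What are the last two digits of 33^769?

53

By repeated squaring mod 100: 33^1≡33, 33^2≡89, 33^4≡21, 33^8≡41, 33^16≡81, 33^32≡61, 33^64≡21, 33^128≡41, 33^256≡81, 33^512≡61.
Since 769 = 1 + 256 + 512 in binary, 33^769 ≡ 33·81·61 ≡ 53 (mod 100).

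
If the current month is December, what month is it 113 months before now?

July

113 = 9·12 + 5, so 113 mod 12 = 5.
December − 5 months → July.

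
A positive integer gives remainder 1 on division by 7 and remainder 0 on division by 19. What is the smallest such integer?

57

x ≡ 1 (mod 7) gives x ∈ {1, 8, 15, 22, 29, 36, 43, 50, …}.
The first of these with x mod 19 = 0 is 57.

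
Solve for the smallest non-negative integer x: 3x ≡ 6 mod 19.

2

The inverse of 3 mod 19 is 13 (since 3·13 = 39 ≡ 1).
So x ≡ 13·6 = 78 ≡ 2 (mod 19).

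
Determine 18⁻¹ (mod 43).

12

43 = 2·18 + 7
18 = 2·7 + 4
7 = 1·4 + 3
4 = 1·3 + 1
3 = 3·1 + 0
Back-substituting gives 18·12 ≡ 1 (mod 43).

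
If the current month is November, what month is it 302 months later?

Dividing 302 by 12 gives quotient 25 and remainder 2.
November + 2 months → January.

January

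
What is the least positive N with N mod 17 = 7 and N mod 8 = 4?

x ≡ 4 (mod 8) gives x ∈ {4, 12, 20, 28, 36, 44, 52, 60, …}.
The first of these with x mod 17 = 7 is 92.

92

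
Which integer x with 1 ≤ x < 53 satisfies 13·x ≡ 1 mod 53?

49

13·49 = 637 = 12·53 + 1, so 13⁻¹ ≡ 49 (mod 53).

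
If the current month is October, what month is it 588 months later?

October

Dividing 588 by 12 gives quotient 49 and remainder 0.
October + 0 months → October.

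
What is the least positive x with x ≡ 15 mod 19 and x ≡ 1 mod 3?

Since 3·13 ≡ 1 (mod 19), take x = 1 + 3·((15−1)·13 mod 19) = 1 + 3·11 = 34.
Check: 34 mod 19 = 15, 34 mod 3 = 1.

34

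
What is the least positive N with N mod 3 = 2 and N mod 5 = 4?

14

Since 5·2 ≡ 1 (mod 3), take x = 4 + 5·((2−4)·2 mod 3) = 4 + 5·2 = 14.
Check: 14 mod 3 = 2, 14 mod 5 = 4.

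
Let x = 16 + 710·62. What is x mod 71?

16

710·62 = 44020.
44020 mod 71 = 0 (since 620·71 = 44020).
(16 + 0) mod 71 = 16.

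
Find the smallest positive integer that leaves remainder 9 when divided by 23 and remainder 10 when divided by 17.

Since 17·19 ≡ 1 (mod 23), take x = 10 + 17·((9−10)·19 mod 23) = 10 + 17·4 = 78.
Check: 78 mod 23 = 9, 78 mod 17 = 10.

78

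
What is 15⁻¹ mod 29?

15·2 = 30 = 1·29 + 1, so 15⁻¹ ≡ 2 (mod 29).

2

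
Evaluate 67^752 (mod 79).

62

By repeated squaring mod 79: 67^1≡67, 67^2≡65, 67^4≡38, 67^8≡22, 67^16≡10, 67^32≡21, 67^64≡46, 67^128≡62, 67^256≡52, 67^512≡18.
752 = 16 + 32 + 64 + 128 + 512, so 67^752 ≡ 10·21·46·62·18 ≡ 62 (mod 79).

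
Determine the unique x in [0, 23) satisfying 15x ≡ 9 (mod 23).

15⁻¹ ≡ 20 (mod 23) because 15·20 = 300 = 13·23 + 1.
So x ≡ 20·9 = 180 ≡ 19 (mod 23).
Check: 15·19 = 285 = 12·23 + 9.

19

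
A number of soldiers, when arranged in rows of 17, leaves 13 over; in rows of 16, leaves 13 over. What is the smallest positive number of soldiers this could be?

13

Since 16·16 ≡ 1 (mod 17), take x = 13 + 16·((13−13)·16 mod 17) = 13 + 16·0 = 13.
Check: 13 mod 17 = 13, 13 mod 16 = 13.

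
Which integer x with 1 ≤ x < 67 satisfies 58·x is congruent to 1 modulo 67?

67 = 1·58 + 9
58 = 6·9 + 4
9 = 2·4 + 1
4 = 4·1 + 0
Back-substituting gives 58·52 ≡ 1 (mod 67).

52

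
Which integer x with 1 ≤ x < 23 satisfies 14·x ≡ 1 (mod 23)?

5

14·5 = 70 = 3·23 + 1, so 14⁻¹ ≡ 5 (mod 23).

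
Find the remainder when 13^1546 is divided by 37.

By repeated squaring mod 37: 13^1≡13, 13^2≡21, 13^4≡34, 13^8≡9, 13^16≡7, 13^32≡12, 13^64≡33, 13^128≡16, 13^256≡34, 13^512≡9, 13^1024≡7.
1546 = 2 + 8 + 512 + 1024, so 13^1546 ≡ 21·9·9·7 ≡ 30 (mod 37).

30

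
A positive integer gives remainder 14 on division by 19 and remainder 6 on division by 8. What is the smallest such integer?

x ≡ 6 (mod 8) gives x ∈ {6, 14}.
The first of these with x mod 19 = 14 is 14.

14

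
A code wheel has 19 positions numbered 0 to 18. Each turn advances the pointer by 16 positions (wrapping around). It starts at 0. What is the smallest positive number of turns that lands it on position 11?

9

16⁻¹ ≡ 6 (mod 19) because 16·6 = 96 = 5·19 + 1.
Multiplying both sides by 6: x ≡ 6·11 = 66 ≡ 9 (mod 19).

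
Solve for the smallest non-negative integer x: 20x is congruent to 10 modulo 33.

The inverse of 20 mod 33 is 5 (since 20·5 = 100 ≡ 1).
So x ≡ 5·10 = 50 ≡ 17 (mod 33).

17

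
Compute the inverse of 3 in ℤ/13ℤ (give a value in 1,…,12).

3·9 = 27 = 2·13 + 1, so 3⁻¹ ≡ 9 (mod 13).

9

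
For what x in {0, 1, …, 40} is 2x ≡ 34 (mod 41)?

17

The inverse of 2 mod 41 is 21 (since 2·21 = 42 ≡ 1).
So x ≡ 21·34 = 714 ≡ 17 (mod 41).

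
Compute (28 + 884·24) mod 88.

884·24 = 21216.
21216 − 241·88 = 8, so 21216 ≡ 8 (mod 88).
(28 + 8) mod 88 = 36.

36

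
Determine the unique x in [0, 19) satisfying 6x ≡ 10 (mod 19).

6⁻¹ ≡ 16 (mod 19) because 6·16 = 96 = 5·19 + 1.
So x ≡ 16·10 = 160 ≡ 8 (mod 19).

8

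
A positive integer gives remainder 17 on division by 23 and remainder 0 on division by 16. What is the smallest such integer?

x ≡ 0 (mod 16) gives x ∈ {0, 16, 32, 48, 64, 80, 96, 112, …}.
The first of these with x mod 23 = 17 is 224.

224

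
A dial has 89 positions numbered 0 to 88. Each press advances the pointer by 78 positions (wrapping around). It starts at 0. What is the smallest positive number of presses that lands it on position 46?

78⁻¹ ≡ 8 (mod 89) because 78·8 = 624 = 7·89 + 1.
Multiplying both sides by 8: x ≡ 8·46 = 368 ≡ 12 (mod 89).
Check: 78·12 = 936 = 10·89 + 46.

12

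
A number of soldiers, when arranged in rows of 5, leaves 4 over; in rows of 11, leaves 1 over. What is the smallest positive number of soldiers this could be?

34

x ≡ 4 (mod 5) gives x ∈ {4, 9, 14, 19, 24, 29, 34}.
The first of these with x mod 11 = 1 is 34.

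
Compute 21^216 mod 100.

Square-and-reduce mod 100: 21^1≡21, 21^2≡41, 21^4≡81, 21^8≡61, 21^16≡21, 21^32≡41, 21^64≡81, 21^128≡61.
216 = 8 + 16 + 64 + 128, so 21^216 ≡ 61·21·81·61 ≡ 21 (mod 100).

21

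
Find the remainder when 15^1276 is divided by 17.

16

Successive squares of 15 mod 17: 15^1≡15, 15^2≡4, 15^4≡16, 15^8≡1, 15^16≡1, 15^32≡1, 15^64≡1, 15^128≡1, 15^256≡1, 15^512≡1, 15^1024≡1.
Since 1276 = 4 + 8 + 16 + 32 + 64 + 128 + 1024 in binary, 15^1276 ≡ 16·1·1·1·1·1·1 ≡ 16 (mod 17).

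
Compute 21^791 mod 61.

32

By repeated squaring mod 61: 21^1≡21, 21^2≡14, 21^4≡13, 21^8≡47, 21^16≡13, 21^32≡47, 21^64≡13, 21^128≡47, 21^256≡13, 21^512≡47.
791 = 1 + 2 + 4 + 16 + 256 + 512, so 21^791 ≡ 21·14·13·13·13·47 ≡ 32 (mod 61).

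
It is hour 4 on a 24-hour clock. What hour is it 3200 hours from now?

12

3200 − 133·24 = 8, so 3200 ≡ 8 (mod 24).
(4 + 8) mod 24 = 12.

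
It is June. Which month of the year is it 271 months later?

271 = 22·12 + 7, so 271 mod 12 = 7.
June + 7 months → January.

January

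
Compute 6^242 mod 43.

36

Square-and-reduce mod 43: 6^1≡6, 6^2≡36, 6^4≡6, 6^8≡36, 6^16≡6, 6^32≡36, 6^64≡6, 6^128≡36.
242 = 2 + 16 + 32 + 64 + 128, so 6^242 ≡ 36·6·36·6·36 ≡ 36 (mod 43).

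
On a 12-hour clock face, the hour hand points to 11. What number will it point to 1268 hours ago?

3

1268 mod 12 = 8 (since 105·12 = 1260).
11 − 8 → 3 on a 12-hour dial.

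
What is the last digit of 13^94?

9

The units digit of 13^n cycles with period 4: 3, 9, 7, 1, …
94 mod 4 = 2, so the last digit matches 3^2 = 9.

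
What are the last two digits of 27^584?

By repeated squaring mod 100: 27^1≡27, 27^2≡29, 27^4≡41, 27^8≡81, 27^16≡61, 27^32≡21, 27^64≡41, 27^128≡81, 27^256≡61, 27^512≡21.
584 = 8 + 64 + 512, so 27^584 ≡ 81·41·21 ≡ 41 (mod 100).

41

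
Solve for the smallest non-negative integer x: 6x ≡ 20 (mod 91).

64

The inverse of 6 mod 91 is 76 (since 6·76 = 456 ≡ 1).
So x ≡ 76·20 = 1520 ≡ 64 (mod 91).
Check: 6·64 = 384 = 4·91 + 20.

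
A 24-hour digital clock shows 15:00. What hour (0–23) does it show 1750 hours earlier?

Dividing 1750 by 24 gives quotient 72 and remainder 22.
(15 − 22) mod 24 = 17.

17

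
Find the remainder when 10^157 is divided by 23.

Square-and-reduce mod 23: 10^1≡10, 10^2≡8, 10^4≡18, 10^8≡2, 10^16≡4, 10^32≡16, 10^64≡3, 10^128≡9.
157 = 1 + 4 + 8 + 16 + 128, so 10^157 ≡ 10·18·2·4·9 ≡ 11 (mod 23).

11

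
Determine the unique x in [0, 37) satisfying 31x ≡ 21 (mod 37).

The inverse of 31 mod 37 is 6 (since 31·6 = 186 ≡ 1).
Multiplying both sides by 6: x ≡ 6·21 = 126 ≡ 15 (mod 37).
Check: 31·15 = 465 = 12·37 + 21.

15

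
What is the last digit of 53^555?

Last digits of 3^n: 3, 9, 7, 1 (period 4).
555 mod 4 = 3, so the last digit matches 3^3 = 7.

7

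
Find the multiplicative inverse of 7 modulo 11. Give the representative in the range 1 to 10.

7·8 = 56 = 5·11 + 1, so 7⁻¹ ≡ 8 (mod 11).

8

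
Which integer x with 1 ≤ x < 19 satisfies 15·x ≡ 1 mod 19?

19 = 1·15 + 4
15 = 3·4 + 3
4 = 1·3 + 1
3 = 3·1 + 0
Back-substituting gives 15·14 ≡ 1 (mod 19).

14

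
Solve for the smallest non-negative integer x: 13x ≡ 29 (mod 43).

32

13⁻¹ ≡ 10 (mod 43) because 13·10 = 130 = 3·43 + 1.
So x ≡ 10·29 = 290 ≡ 32 (mod 43).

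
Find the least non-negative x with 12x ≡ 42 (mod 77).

42

12⁻¹ ≡ 45 (mod 77) because 12·45 = 540 = 7·77 + 1.
Multiplying both sides by 45: x ≡ 45·42 = 1890 ≡ 42 (mod 77).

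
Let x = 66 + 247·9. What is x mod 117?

66

247·9 = 2223.
2223 mod 117 = 0 (since 19·117 = 2223).
(66 + 0) mod 117 = 66.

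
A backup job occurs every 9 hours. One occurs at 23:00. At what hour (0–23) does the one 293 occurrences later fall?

293·9 = 2637.
2637 mod 24 = 21 (since 109·24 = 2616).
(23 + 21) mod 24 = 20.

20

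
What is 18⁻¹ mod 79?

22

18·22 = 396 = 5·79 + 1, so 18⁻¹ ≡ 22 (mod 79).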